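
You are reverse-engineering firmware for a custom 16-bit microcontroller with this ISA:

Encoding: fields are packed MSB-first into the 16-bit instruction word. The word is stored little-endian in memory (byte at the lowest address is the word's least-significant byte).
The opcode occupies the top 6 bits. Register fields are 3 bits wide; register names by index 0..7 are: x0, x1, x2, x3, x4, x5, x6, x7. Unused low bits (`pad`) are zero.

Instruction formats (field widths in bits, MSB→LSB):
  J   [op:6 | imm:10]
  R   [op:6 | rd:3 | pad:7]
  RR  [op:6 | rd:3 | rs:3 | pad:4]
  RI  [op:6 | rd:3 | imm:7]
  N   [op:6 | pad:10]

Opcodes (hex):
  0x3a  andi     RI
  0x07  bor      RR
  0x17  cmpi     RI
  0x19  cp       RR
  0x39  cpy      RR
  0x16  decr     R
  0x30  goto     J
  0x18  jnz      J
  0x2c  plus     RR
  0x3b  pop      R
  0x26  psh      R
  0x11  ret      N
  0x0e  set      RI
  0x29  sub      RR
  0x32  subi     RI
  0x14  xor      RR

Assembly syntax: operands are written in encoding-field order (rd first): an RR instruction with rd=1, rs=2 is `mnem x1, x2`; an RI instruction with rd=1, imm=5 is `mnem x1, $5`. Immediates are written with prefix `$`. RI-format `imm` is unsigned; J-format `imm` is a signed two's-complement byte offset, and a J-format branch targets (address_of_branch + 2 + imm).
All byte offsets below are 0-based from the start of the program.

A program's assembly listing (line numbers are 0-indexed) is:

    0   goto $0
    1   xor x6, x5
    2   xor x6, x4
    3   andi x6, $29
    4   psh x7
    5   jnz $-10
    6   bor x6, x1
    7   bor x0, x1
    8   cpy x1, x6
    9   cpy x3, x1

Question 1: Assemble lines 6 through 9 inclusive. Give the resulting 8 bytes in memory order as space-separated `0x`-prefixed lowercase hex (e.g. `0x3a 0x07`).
0x10 0x1f 0x10 0x1c 0xe0 0xe4 0x90 0xe5

line 6 (bor): pack op=0x7:6|rd=6:3|rs=1:3|pad=0:4 = 0x1f10; little→ 10 1f
line 7 (bor): pack op=0x7:6|rd=0:3|rs=1:3|pad=0:4 = 0x1c10; little→ 10 1c
line 8 (cpy): pack op=0x39:6|rd=1:3|rs=6:3|pad=0:4 = 0xe4e0; little→ e0 e4
line 9 (cpy): pack op=0x39:6|rd=3:3|rs=1:3|pad=0:4 = 0xe590; little→ 90 e5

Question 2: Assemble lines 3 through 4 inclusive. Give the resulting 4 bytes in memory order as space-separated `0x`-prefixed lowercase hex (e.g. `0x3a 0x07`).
3. andi fields op=0x3a:6|rd=6:3|imm=29:7 → word eb1dh → 1d eb
4. psh fields op=0x26:6|rd=7:3|pad=0:7 → word 9b80h → 80 9b

0x1d 0xeb 0x80 0x9b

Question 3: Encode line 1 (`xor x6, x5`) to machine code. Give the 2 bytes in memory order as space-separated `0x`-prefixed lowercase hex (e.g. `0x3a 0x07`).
0x50 0x53

1. xor fields op=0x14:6|rd=6:3|rs=5:3|pad=0:4 → word 5350h → 50 53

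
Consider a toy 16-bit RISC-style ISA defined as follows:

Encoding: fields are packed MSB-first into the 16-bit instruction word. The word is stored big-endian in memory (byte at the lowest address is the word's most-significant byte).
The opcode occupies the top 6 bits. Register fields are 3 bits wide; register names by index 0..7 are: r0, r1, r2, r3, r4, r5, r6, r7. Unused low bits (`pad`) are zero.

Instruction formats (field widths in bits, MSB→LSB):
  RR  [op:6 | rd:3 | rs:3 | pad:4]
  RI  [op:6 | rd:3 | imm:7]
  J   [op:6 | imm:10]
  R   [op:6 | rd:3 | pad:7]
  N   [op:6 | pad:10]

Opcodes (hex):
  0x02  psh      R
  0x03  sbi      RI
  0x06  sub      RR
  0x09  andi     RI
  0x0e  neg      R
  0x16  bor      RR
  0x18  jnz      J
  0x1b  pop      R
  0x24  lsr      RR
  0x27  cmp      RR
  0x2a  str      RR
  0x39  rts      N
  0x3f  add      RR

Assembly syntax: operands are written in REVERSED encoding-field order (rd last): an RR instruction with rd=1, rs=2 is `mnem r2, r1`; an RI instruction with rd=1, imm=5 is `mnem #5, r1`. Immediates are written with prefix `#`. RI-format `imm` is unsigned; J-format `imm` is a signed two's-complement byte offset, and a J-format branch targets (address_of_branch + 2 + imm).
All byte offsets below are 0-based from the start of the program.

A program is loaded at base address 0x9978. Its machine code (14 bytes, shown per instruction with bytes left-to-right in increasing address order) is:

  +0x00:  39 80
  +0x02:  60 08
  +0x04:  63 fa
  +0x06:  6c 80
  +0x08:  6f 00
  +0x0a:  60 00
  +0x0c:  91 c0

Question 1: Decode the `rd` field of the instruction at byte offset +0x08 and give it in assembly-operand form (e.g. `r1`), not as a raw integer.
r6

@+08  big-endian(6f 00) = 0x6f00
  top 6b → 0x1b → pop [R]
  rd@[9:7]=0x6 ⇒ r6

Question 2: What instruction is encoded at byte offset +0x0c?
@+0c  big-endian(91 c0) = 0x91c0
  op=0x91c0>>10=0x24 ⇒ lsr (RR)
  rd@[9:7]=0x3 ⇒ r3
  rs@[6:4]=0x4 ⇒ r4

lsr r4, r3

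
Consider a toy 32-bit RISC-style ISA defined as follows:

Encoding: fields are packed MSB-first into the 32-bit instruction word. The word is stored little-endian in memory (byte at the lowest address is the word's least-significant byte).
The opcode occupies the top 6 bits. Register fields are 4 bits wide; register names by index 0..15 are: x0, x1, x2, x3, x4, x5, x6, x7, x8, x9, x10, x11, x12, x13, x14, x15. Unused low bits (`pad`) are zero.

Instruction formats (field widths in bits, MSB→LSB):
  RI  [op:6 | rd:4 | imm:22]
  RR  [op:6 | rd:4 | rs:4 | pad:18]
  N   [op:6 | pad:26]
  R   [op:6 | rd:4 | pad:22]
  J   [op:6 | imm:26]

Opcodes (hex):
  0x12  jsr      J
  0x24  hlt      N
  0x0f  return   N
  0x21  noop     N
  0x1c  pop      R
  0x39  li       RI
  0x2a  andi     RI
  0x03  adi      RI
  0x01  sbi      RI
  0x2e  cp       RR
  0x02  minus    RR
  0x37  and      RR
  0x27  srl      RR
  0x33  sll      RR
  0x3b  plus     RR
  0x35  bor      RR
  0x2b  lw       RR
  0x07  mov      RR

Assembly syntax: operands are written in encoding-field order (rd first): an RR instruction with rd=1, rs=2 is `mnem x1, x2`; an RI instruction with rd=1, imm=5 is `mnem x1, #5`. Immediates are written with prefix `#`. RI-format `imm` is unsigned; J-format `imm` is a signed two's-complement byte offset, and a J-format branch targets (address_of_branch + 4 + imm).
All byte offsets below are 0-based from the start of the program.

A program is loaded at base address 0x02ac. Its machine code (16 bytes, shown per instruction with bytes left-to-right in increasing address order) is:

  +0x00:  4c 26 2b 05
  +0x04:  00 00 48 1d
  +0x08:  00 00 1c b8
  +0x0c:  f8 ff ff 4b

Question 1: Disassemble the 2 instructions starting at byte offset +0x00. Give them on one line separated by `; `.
sbi x4, #2827852; mov x5, x2

[00] 4c 26 2b 05 → 0x052b264c
  opcode bits[31:26]=0x1: sbi/RI
  rd: (w>>22)&0xf=0x4 → x4
  imm: (w>>0)&0x3fffff=0x2b264c → #2827852
[04] 00 00 48 1d → 0x1d480000
  opcode bits[31:26]=0x7: mov/RR
  rd: (w>>22)&0xf=0x5 → x5
  rs: (w>>18)&0xf=0x2 → x2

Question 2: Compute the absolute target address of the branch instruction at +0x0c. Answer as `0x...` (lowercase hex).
[0c] f8 ff ff 4b → 0x4bfffff8
  top 6b → 0x12 → jsr [J]
  [25:0] imm=67108856 (s26→-8) = #-8
  target = base 0x02ac + off 0x0c + 4 + imm -8 = 0x02b4

0x02b4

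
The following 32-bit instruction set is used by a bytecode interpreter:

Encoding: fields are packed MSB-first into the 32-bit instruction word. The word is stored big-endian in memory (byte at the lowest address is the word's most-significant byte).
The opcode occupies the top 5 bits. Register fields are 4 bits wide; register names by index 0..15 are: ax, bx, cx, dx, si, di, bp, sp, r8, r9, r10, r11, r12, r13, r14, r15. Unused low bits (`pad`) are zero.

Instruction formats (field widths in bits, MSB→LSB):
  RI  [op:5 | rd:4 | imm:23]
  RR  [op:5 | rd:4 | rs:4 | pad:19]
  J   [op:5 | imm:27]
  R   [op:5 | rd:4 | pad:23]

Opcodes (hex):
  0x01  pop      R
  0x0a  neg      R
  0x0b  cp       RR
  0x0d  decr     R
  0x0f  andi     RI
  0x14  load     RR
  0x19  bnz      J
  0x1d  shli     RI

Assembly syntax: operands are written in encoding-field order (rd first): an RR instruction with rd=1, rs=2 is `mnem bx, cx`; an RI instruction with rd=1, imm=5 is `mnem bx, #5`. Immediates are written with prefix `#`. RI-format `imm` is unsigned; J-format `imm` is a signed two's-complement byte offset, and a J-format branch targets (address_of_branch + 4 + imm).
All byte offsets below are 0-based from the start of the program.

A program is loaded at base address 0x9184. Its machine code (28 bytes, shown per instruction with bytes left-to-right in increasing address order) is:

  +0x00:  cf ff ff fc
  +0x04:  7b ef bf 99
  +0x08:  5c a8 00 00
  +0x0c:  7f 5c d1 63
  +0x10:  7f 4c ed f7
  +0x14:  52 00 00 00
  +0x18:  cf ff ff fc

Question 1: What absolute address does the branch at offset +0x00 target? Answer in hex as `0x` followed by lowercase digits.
+0x00: cf ff ff fc ⇒ word 0xcffffffc (big)
  op=0xcffffffc>>27=0x19 ⇒ bnz (J)
  [26:0] imm=134217724 (s27→-4) = #-4
  target = base 0x9184 + off 0x00 + 4 + imm -4 = 0x9184

0x9184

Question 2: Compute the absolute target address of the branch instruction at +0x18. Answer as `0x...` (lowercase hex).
0x919c

@+18  big-endian(cf ff ff fc) = 0xcffffffc
  op=0xcffffffc>>27=0x19 ⇒ bnz (J)
  imm: (w>>0)&0x7ffffff=0x7fffffc (s27→-4) → #-4
  target = base 0x9184 + off 0x18 + 4 + imm -4 = 0x919c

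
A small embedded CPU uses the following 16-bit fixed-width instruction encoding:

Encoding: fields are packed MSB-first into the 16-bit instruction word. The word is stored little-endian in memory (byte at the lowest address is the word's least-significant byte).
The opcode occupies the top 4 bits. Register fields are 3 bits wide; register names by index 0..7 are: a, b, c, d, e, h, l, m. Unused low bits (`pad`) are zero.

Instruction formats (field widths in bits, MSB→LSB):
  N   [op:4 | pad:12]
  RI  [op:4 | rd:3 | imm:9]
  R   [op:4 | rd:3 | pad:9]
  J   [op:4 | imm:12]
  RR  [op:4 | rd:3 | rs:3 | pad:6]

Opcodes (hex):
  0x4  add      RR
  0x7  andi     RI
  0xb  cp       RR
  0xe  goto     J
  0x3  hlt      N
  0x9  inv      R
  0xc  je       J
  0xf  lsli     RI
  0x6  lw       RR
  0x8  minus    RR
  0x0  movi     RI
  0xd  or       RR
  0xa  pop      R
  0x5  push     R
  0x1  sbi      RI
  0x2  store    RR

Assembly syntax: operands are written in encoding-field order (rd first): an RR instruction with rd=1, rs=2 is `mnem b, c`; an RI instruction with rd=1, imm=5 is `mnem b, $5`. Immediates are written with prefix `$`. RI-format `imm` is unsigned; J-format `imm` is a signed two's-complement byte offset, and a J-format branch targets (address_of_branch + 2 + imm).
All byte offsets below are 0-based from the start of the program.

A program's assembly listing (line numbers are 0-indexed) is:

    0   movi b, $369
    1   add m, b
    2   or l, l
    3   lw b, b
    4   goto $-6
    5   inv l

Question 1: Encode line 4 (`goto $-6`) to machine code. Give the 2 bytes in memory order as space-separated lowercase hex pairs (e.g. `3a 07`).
fa ef

L4: goto op=0xe:4|imm=-6:12 ⇒ 0xeffa ⇒ little fa ef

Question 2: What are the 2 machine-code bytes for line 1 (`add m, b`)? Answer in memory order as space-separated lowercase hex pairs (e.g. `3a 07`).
1. add fields op=0x4:4|rd=7:3|rs=1:3|pad=0:6 → word 4e40h → 40 4e

40 4e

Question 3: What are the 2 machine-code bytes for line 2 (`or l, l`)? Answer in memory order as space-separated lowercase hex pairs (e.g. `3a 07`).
80 dd

line 2 (or): pack op=0xd:4|rd=6:3|rs=6:3|pad=0:6 = 0xdd80; little→ 80 dd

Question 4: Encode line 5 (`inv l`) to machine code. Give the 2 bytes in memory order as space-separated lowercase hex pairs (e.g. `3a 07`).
00 9c

line 5 (inv): pack op=0x9:4|rd=6:3|pad=0:9 = 0x9c00; little→ 00 9c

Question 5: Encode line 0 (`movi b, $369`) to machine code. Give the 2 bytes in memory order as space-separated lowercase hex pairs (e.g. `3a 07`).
0. movi fields op=0x0:4|rd=1:3|imm=369:9 → word 0371h → 71 03

71 03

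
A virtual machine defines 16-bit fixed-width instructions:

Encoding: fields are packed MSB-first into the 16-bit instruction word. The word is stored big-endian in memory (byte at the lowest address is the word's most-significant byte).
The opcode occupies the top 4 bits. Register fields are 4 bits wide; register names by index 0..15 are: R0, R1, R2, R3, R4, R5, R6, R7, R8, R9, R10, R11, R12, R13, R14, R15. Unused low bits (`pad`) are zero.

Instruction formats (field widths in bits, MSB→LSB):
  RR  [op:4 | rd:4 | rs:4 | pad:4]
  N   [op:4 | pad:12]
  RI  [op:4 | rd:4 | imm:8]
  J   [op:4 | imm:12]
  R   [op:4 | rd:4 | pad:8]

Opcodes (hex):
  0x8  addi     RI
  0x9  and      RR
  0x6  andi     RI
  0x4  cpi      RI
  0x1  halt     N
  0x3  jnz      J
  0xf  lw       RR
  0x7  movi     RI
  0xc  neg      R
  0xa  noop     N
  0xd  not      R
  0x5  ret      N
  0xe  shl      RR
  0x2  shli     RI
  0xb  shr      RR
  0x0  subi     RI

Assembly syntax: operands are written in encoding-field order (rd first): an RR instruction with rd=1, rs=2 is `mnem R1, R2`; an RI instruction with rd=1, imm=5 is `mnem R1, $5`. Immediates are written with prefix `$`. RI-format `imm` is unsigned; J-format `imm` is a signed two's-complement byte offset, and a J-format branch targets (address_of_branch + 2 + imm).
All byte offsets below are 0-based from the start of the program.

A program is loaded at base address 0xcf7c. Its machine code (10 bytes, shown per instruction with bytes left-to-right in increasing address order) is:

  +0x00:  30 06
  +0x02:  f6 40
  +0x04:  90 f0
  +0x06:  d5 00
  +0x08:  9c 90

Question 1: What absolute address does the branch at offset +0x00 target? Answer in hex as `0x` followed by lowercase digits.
+0x00: 30 06 ⇒ word 0x3006 (big)
  opcode bits[15:12]=0x3: jnz/J
  imm@[11:0]=0x6 ⇒ $6
  target = base 0xcf7c + off 0x00 + 2 + imm 6 = 0xcf84

0xcf84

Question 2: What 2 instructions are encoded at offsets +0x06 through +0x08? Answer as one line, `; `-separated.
not R5; and R12, R9

[06] d5 00 → 0xd500
  top 4b → 0xd → not [R]
  rd: (w>>8)&0xf=0x5 → R5
[08] 9c 90 → 0x9c90
  top 4b → 0x9 → and [RR]
  rd: (w>>8)&0xf=0xc → R12
  rs: (w>>4)&0xf=0x9 → R9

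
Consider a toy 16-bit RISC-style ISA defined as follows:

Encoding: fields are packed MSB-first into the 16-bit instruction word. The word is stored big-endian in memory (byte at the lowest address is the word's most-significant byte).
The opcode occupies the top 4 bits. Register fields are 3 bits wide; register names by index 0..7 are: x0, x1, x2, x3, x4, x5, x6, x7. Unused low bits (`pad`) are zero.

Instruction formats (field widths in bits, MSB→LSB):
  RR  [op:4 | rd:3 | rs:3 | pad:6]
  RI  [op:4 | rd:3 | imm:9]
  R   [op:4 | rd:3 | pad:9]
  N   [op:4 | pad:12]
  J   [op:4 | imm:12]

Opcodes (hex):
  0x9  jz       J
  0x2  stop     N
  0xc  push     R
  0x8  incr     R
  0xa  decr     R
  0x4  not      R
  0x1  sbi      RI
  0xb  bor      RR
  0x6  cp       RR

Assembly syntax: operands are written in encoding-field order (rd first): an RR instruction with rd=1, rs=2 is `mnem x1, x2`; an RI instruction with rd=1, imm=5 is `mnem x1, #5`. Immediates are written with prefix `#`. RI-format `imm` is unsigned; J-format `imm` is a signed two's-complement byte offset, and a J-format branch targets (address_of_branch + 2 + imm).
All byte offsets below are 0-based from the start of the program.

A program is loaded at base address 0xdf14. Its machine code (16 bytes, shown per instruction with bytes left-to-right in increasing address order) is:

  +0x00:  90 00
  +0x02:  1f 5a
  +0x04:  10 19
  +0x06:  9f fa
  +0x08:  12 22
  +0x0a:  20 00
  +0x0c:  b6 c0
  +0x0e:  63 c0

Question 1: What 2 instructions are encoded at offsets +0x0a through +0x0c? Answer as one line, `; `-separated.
@+0a  big-endian(20 00) = 0x2000
  op=0x2000>>12=0x2 ⇒ stop (N)
@+0c  big-endian(b6 c0) = 0xb6c0
  op=0xb6c0>>12=0xb ⇒ bor (RR)
  [11:9] rd=3 = x3
  [8:6] rs=3 = x3

stop; bor x3, x3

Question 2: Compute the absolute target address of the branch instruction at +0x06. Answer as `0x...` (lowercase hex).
0xdf16

[06] 9f fa → 0x9ffa
  opcode bits[15:12]=0x9: jz/J
  imm: (w>>0)&0xfff=0xffa (s12→-6) → #-6
  target = base 0xdf14 + off 0x06 + 2 + imm -6 = 0xdf16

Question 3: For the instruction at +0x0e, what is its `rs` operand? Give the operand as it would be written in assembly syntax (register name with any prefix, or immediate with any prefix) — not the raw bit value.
x7

[0e] 63 c0 → 0x63c0
  op=0x63c0>>12=0x6 ⇒ cp (RR)
  rd@[11:9]=0x1 ⇒ x1
  rs@[8:6]=0x7 ⇒ x7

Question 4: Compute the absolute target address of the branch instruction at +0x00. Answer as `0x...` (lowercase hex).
0xdf16

@+00  big-endian(90 00) = 0x9000
  op=0x9000>>12=0x9 ⇒ jz (J)
  imm: (w>>0)&0xfff=0x0 → #0
  target = base 0xdf14 + off 0x00 + 2 + imm 0 = 0xdf16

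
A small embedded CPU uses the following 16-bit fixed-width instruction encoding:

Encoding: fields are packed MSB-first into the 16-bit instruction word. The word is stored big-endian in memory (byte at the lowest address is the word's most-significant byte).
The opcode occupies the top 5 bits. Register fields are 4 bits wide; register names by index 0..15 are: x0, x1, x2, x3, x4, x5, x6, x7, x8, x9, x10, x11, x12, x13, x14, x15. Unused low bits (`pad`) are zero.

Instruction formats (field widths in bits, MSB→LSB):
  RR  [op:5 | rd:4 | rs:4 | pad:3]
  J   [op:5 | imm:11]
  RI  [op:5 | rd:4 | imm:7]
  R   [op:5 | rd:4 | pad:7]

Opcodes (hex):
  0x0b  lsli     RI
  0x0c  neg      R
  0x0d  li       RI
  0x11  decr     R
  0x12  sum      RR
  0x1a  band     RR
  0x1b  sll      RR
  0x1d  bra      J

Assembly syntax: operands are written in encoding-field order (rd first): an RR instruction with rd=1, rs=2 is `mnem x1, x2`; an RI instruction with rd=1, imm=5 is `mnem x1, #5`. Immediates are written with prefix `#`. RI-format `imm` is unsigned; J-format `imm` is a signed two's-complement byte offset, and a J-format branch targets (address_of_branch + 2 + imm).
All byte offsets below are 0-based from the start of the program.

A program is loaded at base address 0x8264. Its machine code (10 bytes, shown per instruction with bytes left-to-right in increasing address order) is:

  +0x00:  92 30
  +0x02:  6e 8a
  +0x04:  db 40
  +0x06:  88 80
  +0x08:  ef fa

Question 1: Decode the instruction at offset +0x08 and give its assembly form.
bra #-6

off 0x08: read ef fa as big → 0xeffa
  opcode bits[15:11]=0x1d: bra/J
  imm: (w>>0)&0x7ff=0x7fa (s11→-6) → #-6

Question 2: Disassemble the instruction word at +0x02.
li x13, #10

+0x02: 6e 8a ⇒ word 0x6e8a (big)
  opcode bits[15:11]=0xd: li/RI
  [10:7] rd=13 = x13
  [6:0] imm=10 = #10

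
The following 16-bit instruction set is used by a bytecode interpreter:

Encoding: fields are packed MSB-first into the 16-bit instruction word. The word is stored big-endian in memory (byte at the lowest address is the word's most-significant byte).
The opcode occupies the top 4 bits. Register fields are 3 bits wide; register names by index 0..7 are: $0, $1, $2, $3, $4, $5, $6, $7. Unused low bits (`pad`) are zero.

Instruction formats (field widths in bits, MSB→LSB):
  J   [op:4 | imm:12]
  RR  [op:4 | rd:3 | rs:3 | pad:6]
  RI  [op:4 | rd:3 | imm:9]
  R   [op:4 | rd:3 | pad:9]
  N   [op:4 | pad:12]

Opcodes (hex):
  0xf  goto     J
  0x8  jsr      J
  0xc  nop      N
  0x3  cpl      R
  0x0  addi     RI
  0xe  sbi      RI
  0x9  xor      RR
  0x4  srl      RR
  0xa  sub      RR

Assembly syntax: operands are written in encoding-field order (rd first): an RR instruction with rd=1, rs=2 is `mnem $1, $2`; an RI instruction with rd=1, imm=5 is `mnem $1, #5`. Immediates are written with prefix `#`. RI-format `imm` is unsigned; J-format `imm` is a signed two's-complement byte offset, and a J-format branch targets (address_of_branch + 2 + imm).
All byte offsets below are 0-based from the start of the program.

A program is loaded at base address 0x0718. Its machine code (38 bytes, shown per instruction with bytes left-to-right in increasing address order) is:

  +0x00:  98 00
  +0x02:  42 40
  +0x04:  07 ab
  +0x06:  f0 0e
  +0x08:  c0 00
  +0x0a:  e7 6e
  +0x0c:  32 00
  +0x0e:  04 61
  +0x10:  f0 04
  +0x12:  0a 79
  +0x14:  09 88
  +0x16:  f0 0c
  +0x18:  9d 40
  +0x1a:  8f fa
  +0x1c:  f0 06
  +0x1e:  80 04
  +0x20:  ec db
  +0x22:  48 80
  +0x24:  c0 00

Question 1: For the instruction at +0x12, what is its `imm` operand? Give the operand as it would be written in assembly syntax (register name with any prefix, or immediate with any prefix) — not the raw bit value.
#121

+0x12: 0a 79 ⇒ word 0x0a79 (big)
  op=0x0a79>>12=0x0 ⇒ addi (RI)
  [11:9] rd=5 = $5
  [8:0] imm=121 = #121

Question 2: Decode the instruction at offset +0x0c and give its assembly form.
off 0x0c: read 32 00 as big → 0x3200
  top 4b → 0x3 → cpl [R]
  rd@[11:9]=0x1 ⇒ $1

cpl $1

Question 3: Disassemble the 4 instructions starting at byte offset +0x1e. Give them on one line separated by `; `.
jsr #4; sbi $6, #219; srl $4, $2; nop

@+1e  big-endian(80 04) = 0x8004
  top 4b → 0x8 → jsr [J]
  [11:0] imm=4 = #4
@+20  big-endian(ec db) = 0xecdb
  top 4b → 0xe → sbi [RI]
  [11:9] rd=6 = $6
  [8:0] imm=219 = #219
@+22  big-endian(48 80) = 0x4880
  top 4b → 0x4 → srl [RR]
  [11:9] rd=4 = $4
  [8:6] rs=2 = $2
@+24  big-endian(c0 00) = 0xc000
  top 4b → 0xc → nop [N]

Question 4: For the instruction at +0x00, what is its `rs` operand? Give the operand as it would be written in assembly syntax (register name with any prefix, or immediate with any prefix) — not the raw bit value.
+0x00: 98 00 ⇒ word 0x9800 (big)
  top 4b → 0x9 → xor [RR]
  [11:9] rd=4 = $4
  [8:6] rs=0 = $0

$0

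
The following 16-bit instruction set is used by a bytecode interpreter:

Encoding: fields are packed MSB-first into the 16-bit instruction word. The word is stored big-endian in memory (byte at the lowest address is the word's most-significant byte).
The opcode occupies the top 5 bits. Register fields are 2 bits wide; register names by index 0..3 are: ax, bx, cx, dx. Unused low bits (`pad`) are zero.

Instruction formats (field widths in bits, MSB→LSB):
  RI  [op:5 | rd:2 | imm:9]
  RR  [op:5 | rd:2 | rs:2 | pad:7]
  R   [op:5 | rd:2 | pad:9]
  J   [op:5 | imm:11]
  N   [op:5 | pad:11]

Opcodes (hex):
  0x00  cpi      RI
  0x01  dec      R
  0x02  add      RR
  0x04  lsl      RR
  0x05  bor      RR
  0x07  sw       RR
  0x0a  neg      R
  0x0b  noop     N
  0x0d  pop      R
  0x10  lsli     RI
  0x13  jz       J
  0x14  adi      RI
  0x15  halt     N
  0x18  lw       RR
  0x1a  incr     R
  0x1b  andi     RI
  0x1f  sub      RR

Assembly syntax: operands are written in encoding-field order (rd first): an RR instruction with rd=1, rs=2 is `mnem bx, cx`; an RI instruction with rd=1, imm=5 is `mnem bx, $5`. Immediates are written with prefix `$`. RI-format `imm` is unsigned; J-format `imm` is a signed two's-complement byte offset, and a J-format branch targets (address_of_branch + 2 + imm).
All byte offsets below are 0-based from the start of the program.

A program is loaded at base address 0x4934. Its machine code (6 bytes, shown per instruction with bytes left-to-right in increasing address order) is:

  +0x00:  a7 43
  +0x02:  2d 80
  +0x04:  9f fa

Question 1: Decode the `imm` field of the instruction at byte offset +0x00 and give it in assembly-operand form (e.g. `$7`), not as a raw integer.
$323

[00] a7 43 → 0xa743
  top 5b → 0x14 → adi [RI]
  rd@[10:9]=0x3 ⇒ dx
  imm@[8:0]=0x143 ⇒ $323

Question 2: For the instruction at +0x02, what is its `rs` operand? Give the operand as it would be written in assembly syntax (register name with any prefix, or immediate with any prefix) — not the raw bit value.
@+02  big-endian(2d 80) = 0x2d80
  opcode bits[15:11]=0x5: bor/RR
  rd@[10:9]=0x2 ⇒ cx
  rs@[8:7]=0x3 ⇒ dx

dx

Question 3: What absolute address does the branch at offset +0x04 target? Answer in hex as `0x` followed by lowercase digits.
@+04  big-endian(9f fa) = 0x9ffa
  top 5b → 0x13 → jz [J]
  [10:0] imm=2042 (s11→-6) = $-6
  target = base 0x4934 + off 0x04 + 2 + imm -6 = 0x4934

0x4934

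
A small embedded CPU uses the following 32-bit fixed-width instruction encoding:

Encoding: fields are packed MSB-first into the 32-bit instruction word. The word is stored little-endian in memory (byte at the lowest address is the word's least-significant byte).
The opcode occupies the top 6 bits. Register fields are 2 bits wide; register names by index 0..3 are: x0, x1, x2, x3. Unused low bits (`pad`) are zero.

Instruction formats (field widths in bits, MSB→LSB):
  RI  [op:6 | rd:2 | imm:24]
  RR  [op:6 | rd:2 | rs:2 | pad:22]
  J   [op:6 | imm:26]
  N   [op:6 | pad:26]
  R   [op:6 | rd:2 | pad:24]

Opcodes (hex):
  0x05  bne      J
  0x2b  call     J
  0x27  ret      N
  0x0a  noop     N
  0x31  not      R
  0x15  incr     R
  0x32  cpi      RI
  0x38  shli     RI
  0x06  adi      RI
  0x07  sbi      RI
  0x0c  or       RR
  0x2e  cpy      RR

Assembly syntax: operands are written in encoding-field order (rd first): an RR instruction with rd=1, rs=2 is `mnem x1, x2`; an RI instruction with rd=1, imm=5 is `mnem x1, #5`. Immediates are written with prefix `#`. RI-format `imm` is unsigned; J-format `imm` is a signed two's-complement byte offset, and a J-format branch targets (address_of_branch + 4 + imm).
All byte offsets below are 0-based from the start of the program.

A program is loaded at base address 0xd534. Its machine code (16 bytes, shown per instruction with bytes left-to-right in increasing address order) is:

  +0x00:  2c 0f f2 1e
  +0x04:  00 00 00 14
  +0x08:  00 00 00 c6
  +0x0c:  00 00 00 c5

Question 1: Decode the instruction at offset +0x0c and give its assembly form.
@+0c  little-endian(00 00 00 c5) = 0xc5000000
  top 6b → 0x31 → not [R]
  rd@[25:24]=0x1 ⇒ x1

not x1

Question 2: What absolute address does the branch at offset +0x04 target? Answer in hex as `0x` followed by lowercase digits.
+0x04: 00 00 00 14 ⇒ word 0x14000000 (little)
  opcode bits[31:26]=0x5: bne/J
  [25:0] imm=0 = #0
  target = base 0xd534 + off 0x04 + 4 + imm 0 = 0xd53c

0xd53c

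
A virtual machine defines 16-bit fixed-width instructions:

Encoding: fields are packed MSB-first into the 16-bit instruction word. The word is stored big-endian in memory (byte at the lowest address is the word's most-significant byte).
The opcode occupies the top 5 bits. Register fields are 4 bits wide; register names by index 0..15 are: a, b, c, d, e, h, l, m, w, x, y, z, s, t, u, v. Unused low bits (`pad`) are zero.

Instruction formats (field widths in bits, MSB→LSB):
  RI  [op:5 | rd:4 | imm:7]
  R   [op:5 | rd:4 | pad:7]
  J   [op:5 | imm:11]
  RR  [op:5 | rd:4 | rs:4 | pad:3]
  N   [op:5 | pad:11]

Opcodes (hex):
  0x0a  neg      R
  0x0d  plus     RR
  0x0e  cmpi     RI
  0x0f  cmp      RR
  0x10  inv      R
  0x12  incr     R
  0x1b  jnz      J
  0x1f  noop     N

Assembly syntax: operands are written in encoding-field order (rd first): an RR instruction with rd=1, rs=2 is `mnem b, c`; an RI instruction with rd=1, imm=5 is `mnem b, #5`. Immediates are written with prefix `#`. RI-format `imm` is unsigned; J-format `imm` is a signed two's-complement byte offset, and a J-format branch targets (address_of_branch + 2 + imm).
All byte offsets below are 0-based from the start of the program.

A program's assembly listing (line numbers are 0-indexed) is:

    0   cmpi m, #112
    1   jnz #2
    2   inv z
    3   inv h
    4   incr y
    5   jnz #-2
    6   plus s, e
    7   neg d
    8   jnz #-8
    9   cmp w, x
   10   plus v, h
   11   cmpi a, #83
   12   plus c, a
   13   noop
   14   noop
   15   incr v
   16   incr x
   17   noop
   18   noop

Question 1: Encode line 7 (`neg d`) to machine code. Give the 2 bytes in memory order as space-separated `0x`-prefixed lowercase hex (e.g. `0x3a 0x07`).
0x51 0x80

L7: neg op=0xa:5|rd=3:4|pad=0:7 ⇒ 0x5180 ⇒ big 51 80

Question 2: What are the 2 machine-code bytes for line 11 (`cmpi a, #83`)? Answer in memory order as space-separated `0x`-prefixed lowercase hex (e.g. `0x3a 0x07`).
11. cmpi fields op=0xe:5|rd=0:4|imm=83:7 → word 7053h → 70 53

0x70 0x53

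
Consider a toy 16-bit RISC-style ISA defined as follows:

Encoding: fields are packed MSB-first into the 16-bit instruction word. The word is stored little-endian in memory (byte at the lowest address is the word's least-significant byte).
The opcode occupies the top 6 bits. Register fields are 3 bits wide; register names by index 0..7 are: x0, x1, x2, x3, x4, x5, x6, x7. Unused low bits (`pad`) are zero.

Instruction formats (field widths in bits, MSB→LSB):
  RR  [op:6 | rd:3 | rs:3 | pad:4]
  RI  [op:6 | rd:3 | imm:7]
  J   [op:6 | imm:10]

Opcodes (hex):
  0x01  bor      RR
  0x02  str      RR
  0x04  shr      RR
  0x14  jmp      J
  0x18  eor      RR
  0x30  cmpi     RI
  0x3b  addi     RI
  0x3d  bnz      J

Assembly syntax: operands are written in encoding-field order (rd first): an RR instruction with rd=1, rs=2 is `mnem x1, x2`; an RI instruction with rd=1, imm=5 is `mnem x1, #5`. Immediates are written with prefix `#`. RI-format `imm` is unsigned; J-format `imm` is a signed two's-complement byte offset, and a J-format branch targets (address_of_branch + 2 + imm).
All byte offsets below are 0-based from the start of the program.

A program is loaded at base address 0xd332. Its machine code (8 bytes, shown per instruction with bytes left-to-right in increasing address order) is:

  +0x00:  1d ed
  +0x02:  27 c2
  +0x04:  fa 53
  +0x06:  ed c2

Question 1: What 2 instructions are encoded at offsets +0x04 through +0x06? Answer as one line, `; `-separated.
@+04  little-endian(fa 53) = 0x53fa
  op=0x53fa>>10=0x14 ⇒ jmp (J)
  imm: (w>>0)&0x3ff=0x3fa (s10→-6) → #-6
@+06  little-endian(ed c2) = 0xc2ed
  op=0xc2ed>>10=0x30 ⇒ cmpi (RI)
  rd: (w>>7)&0x7=0x5 → x5
  imm: (w>>0)&0x7f=0x6d → #109

jmp #-6; cmpi x5, #109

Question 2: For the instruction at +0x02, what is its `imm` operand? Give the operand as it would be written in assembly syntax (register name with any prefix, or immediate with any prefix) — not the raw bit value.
#39

@+02  little-endian(27 c2) = 0xc227
  top 6b → 0x30 → cmpi [RI]
  [9:7] rd=4 = x4
  [6:0] imm=39 = #39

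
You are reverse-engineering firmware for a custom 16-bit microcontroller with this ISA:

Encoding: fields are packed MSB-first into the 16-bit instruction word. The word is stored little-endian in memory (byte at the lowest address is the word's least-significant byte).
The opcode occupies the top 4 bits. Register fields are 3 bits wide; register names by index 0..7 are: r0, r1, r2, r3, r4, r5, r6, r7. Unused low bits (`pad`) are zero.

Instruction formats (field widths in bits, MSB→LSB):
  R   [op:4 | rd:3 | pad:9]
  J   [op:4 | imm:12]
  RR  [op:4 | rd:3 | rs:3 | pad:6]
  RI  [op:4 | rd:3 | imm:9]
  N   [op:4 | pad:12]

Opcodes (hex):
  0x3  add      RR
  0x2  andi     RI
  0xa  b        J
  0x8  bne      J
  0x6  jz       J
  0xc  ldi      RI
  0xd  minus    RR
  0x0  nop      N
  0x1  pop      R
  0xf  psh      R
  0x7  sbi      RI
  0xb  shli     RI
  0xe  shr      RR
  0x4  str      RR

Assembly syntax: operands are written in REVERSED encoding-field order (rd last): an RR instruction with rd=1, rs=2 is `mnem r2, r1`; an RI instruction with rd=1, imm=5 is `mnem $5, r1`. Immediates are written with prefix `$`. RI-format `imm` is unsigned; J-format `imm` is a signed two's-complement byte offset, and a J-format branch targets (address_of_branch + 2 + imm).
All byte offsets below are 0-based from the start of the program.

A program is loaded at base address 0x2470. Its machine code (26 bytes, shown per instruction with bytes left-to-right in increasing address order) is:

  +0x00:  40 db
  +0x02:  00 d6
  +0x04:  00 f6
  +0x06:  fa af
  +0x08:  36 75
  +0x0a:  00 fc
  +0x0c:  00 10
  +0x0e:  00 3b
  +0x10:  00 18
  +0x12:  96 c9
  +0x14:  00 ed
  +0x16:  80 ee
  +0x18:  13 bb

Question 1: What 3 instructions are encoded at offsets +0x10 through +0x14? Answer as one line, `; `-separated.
+0x10: 00 18 ⇒ word 0x1800 (little)
  opcode bits[15:12]=0x1: pop/R
  rd: (w>>9)&0x7=0x4 → r4
+0x12: 96 c9 ⇒ word 0xc996 (little)
  opcode bits[15:12]=0xc: ldi/RI
  rd: (w>>9)&0x7=0x4 → r4
  imm: (w>>0)&0x1ff=0x196 → $406
+0x14: 00 ed ⇒ word 0xed00 (little)
  opcode bits[15:12]=0xe: shr/RR
  rd: (w>>9)&0x7=0x6 → r6
  rs: (w>>6)&0x7=0x4 → r4

pop r4; ldi $406, r4; shr r4, r6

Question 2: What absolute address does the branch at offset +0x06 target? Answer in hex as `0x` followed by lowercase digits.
@+06  little-endian(fa af) = 0xaffa
  top 4b → 0xa → b [J]
  imm@[11:0]=0xffa (s12→-6) ⇒ $-6
  target = base 0x2470 + off 0x06 + 2 + imm -6 = 0x2472

0x2472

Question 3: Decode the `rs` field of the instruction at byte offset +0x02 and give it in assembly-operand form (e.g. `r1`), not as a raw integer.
r0

+0x02: 00 d6 ⇒ word 0xd600 (little)
  top 4b → 0xd → minus [RR]
  rd@[11:9]=0x3 ⇒ r3
  rs@[8:6]=0x0 ⇒ r0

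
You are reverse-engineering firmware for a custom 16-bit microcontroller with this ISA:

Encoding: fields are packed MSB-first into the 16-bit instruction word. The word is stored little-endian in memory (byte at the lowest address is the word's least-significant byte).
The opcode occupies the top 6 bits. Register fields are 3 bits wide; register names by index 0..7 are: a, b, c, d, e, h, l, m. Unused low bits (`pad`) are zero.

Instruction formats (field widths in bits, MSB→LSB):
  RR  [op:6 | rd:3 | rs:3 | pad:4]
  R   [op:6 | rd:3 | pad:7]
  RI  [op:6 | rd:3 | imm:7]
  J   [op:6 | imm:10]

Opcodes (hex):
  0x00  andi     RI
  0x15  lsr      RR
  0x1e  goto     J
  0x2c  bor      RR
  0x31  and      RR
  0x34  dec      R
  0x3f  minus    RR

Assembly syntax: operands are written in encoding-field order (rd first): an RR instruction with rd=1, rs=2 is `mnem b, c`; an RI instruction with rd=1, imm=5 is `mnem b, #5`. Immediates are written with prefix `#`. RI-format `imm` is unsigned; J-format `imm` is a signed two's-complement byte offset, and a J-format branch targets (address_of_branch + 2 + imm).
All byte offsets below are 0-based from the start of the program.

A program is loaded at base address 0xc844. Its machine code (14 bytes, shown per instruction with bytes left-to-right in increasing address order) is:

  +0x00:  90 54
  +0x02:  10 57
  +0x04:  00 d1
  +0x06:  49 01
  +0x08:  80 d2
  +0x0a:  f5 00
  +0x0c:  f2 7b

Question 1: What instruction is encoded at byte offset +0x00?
@+00  little-endian(90 54) = 0x5490
  opcode bits[15:10]=0x15: lsr/RR
  rd@[9:7]=0x1 ⇒ b
  rs@[6:4]=0x1 ⇒ b

lsr b, b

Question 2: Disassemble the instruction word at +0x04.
@+04  little-endian(00 d1) = 0xd100
  top 6b → 0x34 → dec [R]
  [9:7] rd=2 = c

dec c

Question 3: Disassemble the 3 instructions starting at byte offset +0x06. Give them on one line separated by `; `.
off 0x06: read 49 01 as little → 0x0149
  opcode bits[15:10]=0x0: andi/RI
  rd: (w>>7)&0x7=0x2 → c
  imm: (w>>0)&0x7f=0x49 → #73
off 0x08: read 80 d2 as little → 0xd280
  opcode bits[15:10]=0x34: dec/R
  rd: (w>>7)&0x7=0x5 → h
off 0x0a: read f5 00 as little → 0x00f5
  opcode bits[15:10]=0x0: andi/RI
  rd: (w>>7)&0x7=0x1 → b
  imm: (w>>0)&0x7f=0x75 → #117

andi c, #73; dec h; andi b, #117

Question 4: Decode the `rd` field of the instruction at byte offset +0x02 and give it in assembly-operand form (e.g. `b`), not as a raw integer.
[02] 10 57 → 0x5710
  top 6b → 0x15 → lsr [RR]
  rd@[9:7]=0x6 ⇒ l
  rs@[6:4]=0x1 ⇒ b

l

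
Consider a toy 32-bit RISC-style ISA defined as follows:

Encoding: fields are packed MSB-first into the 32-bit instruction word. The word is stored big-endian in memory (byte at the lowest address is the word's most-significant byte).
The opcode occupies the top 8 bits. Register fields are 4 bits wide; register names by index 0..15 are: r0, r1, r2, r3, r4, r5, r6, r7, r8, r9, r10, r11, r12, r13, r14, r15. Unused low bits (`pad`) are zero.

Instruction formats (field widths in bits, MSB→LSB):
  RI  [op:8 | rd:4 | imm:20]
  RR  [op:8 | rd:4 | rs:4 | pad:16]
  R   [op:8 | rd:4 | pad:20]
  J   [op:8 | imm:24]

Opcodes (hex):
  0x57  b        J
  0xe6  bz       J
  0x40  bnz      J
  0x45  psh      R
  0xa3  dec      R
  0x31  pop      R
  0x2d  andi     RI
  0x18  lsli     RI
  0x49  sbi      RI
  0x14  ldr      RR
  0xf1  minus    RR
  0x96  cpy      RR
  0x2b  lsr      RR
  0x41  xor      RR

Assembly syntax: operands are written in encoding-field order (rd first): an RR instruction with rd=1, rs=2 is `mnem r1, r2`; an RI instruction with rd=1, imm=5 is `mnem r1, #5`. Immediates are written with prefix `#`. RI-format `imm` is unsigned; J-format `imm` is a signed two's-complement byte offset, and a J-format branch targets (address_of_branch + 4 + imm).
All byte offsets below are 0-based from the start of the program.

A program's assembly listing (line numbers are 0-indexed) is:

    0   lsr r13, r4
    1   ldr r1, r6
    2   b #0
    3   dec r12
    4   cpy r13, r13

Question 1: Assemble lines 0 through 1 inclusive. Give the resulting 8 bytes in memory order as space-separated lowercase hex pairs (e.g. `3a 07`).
2b d4 00 00 14 16 00 00

0. lsr fields op=0x2b:8|rd=13:4|rs=4:4|pad=0:16 → word 2bd40000h → 2b d4 00 00
1. ldr fields op=0x14:8|rd=1:4|rs=6:4|pad=0:16 → word 14160000h → 14 16 00 00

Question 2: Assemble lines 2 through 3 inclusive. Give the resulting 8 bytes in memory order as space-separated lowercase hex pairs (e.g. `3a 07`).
57 00 00 00 a3 c0 00 00

L2: b op=0x57:8|imm=0:24 ⇒ 0x57000000 ⇒ big 57 00 00 00
L3: dec op=0xa3:8|rd=12:4|pad=0:20 ⇒ 0xa3c00000 ⇒ big a3 c0 00 00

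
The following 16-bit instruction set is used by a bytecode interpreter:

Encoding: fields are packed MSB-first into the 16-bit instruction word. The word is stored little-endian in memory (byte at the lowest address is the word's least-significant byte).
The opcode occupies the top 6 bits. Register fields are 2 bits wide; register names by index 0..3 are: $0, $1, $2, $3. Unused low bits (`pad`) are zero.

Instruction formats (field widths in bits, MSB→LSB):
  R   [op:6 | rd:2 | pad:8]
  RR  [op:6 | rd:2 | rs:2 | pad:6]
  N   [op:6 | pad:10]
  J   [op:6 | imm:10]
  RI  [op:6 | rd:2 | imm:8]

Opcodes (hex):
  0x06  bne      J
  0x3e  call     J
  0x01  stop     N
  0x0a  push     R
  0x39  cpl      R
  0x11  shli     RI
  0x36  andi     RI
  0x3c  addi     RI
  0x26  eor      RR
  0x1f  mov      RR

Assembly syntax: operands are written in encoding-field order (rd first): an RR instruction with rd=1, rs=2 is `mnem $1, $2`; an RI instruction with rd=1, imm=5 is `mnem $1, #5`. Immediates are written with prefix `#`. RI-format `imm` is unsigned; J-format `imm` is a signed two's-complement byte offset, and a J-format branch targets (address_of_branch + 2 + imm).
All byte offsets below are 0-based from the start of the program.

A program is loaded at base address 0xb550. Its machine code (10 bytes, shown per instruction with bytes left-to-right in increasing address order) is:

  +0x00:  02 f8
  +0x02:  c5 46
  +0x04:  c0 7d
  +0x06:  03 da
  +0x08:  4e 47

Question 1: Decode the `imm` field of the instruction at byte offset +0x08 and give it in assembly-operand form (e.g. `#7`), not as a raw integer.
+0x08: 4e 47 ⇒ word 0x474e (little)
  opcode bits[15:10]=0x11: shli/RI
  rd: (w>>8)&0x3=0x3 → $3
  imm: (w>>0)&0xff=0x4e → #78

#78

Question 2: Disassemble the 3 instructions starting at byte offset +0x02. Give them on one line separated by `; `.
+0x02: c5 46 ⇒ word 0x46c5 (little)
  op=0x46c5>>10=0x11 ⇒ shli (RI)
  [9:8] rd=2 = $2
  [7:0] imm=197 = #197
+0x04: c0 7d ⇒ word 0x7dc0 (little)
  op=0x7dc0>>10=0x1f ⇒ mov (RR)
  [9:8] rd=1 = $1
  [7:6] rs=3 = $3
+0x06: 03 da ⇒ word 0xda03 (little)
  op=0xda03>>10=0x36 ⇒ andi (RI)
  [9:8] rd=2 = $2
  [7:0] imm=3 = #3

shli $2, #197; mov $1, $3; andi $2, #3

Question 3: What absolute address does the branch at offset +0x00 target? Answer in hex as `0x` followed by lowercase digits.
@+00  little-endian(02 f8) = 0xf802
  op=0xf802>>10=0x3e ⇒ call (J)
  [9:0] imm=2 = #2
  target = base 0xb550 + off 0x00 + 2 + imm 2 = 0xb554

0xb554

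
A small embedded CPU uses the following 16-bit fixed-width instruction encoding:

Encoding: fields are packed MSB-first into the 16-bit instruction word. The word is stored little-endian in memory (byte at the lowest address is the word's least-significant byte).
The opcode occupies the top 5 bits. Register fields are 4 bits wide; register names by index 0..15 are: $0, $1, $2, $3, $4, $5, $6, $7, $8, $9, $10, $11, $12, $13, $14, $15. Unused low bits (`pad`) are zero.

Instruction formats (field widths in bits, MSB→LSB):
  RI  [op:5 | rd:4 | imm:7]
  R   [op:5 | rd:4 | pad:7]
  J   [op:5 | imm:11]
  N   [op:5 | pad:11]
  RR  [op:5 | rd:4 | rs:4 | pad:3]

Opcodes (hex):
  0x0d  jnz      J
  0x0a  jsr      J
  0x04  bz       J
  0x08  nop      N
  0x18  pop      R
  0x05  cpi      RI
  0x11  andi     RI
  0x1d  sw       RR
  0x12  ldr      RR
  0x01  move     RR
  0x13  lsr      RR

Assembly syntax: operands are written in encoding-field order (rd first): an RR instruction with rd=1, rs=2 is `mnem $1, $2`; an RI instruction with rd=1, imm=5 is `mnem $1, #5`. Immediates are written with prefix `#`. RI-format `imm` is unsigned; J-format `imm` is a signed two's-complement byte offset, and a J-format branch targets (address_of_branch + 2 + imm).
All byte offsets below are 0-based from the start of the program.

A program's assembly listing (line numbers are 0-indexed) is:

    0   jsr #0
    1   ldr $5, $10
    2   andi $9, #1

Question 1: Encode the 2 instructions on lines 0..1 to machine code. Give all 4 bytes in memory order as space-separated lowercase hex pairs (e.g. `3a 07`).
0. jsr fields op=0xa:5|imm=0:11 → word 5000h → 00 50
1. ldr fields op=0x12:5|rd=5:4|rs=10:4|pad=0:3 → word 92d0h → d0 92

00 50 d0 92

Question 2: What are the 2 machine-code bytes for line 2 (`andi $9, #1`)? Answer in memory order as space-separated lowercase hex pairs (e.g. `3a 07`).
2. andi fields op=0x11:5|rd=9:4|imm=1:7 → word 8c81h → 81 8c

81 8c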